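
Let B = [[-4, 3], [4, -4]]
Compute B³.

[[-208, 180], [240, -208]]

B² = [[28, -24], [-32, 28]]
B³ = [[-208, 180], [240, -208]]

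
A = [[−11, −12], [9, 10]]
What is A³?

[[−35, −36], [27, 28]]

tr A = −1 and det A = −2, so the characteristic polynomial is λ² − (−1)λ + (−2) with roots 1 and −2.
Eigenvectors give P = [[−1, 4], [1, −3]] with P⁻¹ = [[3, 4], [1, 1]], and A = P·diag(1, −2)·P⁻¹.
Then A³ = P·diag(1, −8)·P⁻¹ = [[−1, −32], [1, 24]] · [[3, 4], [1, 1]] = [[−35, −36], [27, 28]].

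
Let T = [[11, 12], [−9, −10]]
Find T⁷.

tr T = 1 and det T = −2, so the characteristic polynomial is λ² − (1)λ + (−2) with roots 2 and −1.
Eigenvectors give P = [[4, −1], [−3, 1]] with P⁻¹ = [[1, 1], [3, 4]], and T = P·diag(2, −1)·P⁻¹.
Then T⁷ = P·diag(128, −1)·P⁻¹ = [[512, 1], [−384, −1]] · [[1, 1], [3, 4]] = [[515, 516], [−387, −388]].

[[515, 516], [−387, −388]]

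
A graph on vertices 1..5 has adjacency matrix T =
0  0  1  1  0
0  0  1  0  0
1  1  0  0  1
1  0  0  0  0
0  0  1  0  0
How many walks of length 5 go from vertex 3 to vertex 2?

10

The number of length-5 walks from vertex 3 to vertex 2 is entry (3,2) of T⁵, where T is the adjacency matrix.
T² = [[2, 1, 0, 0, 1], [1, 1, 0, 0, 1], [0, 0, 3, 1, 0], [0, 0, 1, 1, 0], [1, 1, 0, 0, 1]]
T³ = [[0, 0, 4, 2, 0], [0, 0, 3, 1, 0], [4, 3, 0, 0, 3], [2, 1, 0, 0, 1], [0, 0, 3, 1, 0]]
T⁴ = [[6, 4, 0, 0, 4], [4, 3, 0, 0, 3], [0, 0, 10, 4, 0], [0, 0, 4, 2, 0], [4, 3, 0, 0, 3]]
T⁵ = [[0, 0, 14, 6, 0], [0, 0, 10, 4, 0], [14, 10, 0, 0, 10], [6, 4, 0, 0, 4], [0, 0, 10, 4, 0]]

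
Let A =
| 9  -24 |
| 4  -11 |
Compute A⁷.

tr A = -2 and det A = -3, so the characteristic polynomial is λ² − (-2)λ + (-3) with roots 1 and -3.
Eigenvectors give P = [[3, 2], [1, 1]] with P⁻¹ = [[1, -2], [-1, 3]], and A = P·diag(1, -3)·P⁻¹.
Then A⁷ = P·diag(1, -2187)·P⁻¹ = [[3, -4374], [1, -2187]] · [[1, -2], [-1, 3]] = [[4377, -13128], [2188, -6563]].

[[4377, -13128], [2188, -6563]]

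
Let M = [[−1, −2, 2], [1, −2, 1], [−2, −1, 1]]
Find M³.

[[13, 4, −8], [4, 7, −8], [14, −4, −1]]

M² = [[−5, 4, −2], [−5, 1, 1], [−1, 5, −4]]
M³ = [[13, 4, −8], [4, 7, −8], [14, −4, −1]]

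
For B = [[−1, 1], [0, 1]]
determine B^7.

B² = I (check: tr B = 0 and det B = −1), so B^7 = B since 7 is odd.

[[−1, 1], [0, 1]]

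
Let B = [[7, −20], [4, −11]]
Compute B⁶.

[[−2911, 7280], [−1456, 3641]]

tr B = −4 and det B = 3, so the characteristic polynomial is λ² − (−4)λ + (3) with roots −1 and −3.
Eigenvectors give P = [[5, 2], [2, 1]] with P⁻¹ = [[1, −2], [−2, 5]], and B = P·diag(−1, −3)·P⁻¹.
Then B⁶ = P·diag(1, 729)·P⁻¹ = [[5, 1458], [2, 729]] · [[1, −2], [−2, 5]] = [[−2911, 7280], [−1456, 3641]].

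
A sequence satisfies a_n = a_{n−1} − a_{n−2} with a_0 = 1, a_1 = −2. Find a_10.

With companion matrix Q = [[1, −1], [1, 0]], [a_n, a_{n−1}]ᵀ = Q·[a_{n−1}, a_{n−2}]ᵀ, so [a_10, a_9]ᵀ = Q⁹·[a_1, a_0]ᵀ.
Q⁹ = [[−1, 0], [0, −1]], giving [a_10, a_9]ᵀ = [[2], [−1]].

2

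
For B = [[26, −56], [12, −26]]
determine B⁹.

tr B = 0 and det B = −4, so the characteristic polynomial is λ² − (0)λ + (−4) with roots −2 and 2.
Eigenvectors give P = [[2, 7], [1, 3]] with P⁻¹ = [[−3, 7], [1, −2]], and B = P·diag(−2, 2)·P⁻¹.
Then B⁹ = P·diag(−512, 512)·P⁻¹ = [[−1024, 3584], [−512, 1536]] · [[−3, 7], [1, −2]] = [[6656, −14336], [3072, −6656]].

[[6656, −14336], [3072, −6656]]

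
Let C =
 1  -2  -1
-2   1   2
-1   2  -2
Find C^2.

[[6, -6, -3], [-6, 9, 0], [-3, 0, 9]]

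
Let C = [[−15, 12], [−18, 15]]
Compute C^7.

[[−10935, 8748], [−13122, 10935]]

tr C = 0 and det C = −9, so the characteristic polynomial is λ² − (0)λ + (−9) with roots −3 and 3.
Eigenvectors give P = [[1, −2], [1, −3]] with P⁻¹ = [[3, −2], [1, −1]], and C = P·diag(−3, 3)·P⁻¹.
Then C^7 = P·diag(−2187, 2187)·P⁻¹ = [[−2187, −4374], [−2187, −6561]] · [[3, −2], [1, −1]] = [[−10935, 8748], [−13122, 10935]].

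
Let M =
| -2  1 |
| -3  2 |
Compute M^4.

[[1, 0], [0, 1]]

M² = I (check: tr M = 0 and det M = -1), so M^4 = I since 4 is even.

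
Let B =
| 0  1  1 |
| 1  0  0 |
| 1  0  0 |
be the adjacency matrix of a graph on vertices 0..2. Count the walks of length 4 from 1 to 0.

The number of length-4 walks from vertex 1 to vertex 0 is entry (1,0) of B⁴, where B is the adjacency matrix.
B² = [[2, 0, 0], [0, 1, 1], [0, 1, 1]]
B³ = [[0, 2, 2], [2, 0, 0], [2, 0, 0]]
B⁴ = [[4, 0, 0], [0, 2, 2], [0, 2, 2]]

0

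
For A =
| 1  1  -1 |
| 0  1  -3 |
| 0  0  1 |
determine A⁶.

[[1, 6, -51], [0, 1, -18], [0, 0, 1]]

A = I + N where N = [[0, 1, -1], [0, 0, -3], [0, 0, 0]] is strictly upper-triangular, so N³ = 0.
(I + N)⁶ = I + 6·N + 15·N² = [[1, 6, -51], [0, 1, -18], [0, 0, 1]].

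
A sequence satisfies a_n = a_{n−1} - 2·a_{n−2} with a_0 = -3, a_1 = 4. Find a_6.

14

With companion matrix T = [[1, -2], [1, 0]], [a_n, a_{n−1}]ᵀ = T·[a_{n−1}, a_{n−2}]ᵀ, so [a_6, a_5]ᵀ = T^5·[a_1, a_0]ᵀ.
T^5 = [[5, 2], [-1, 6]], giving [a_6, a_5]ᵀ = [[14], [-22]].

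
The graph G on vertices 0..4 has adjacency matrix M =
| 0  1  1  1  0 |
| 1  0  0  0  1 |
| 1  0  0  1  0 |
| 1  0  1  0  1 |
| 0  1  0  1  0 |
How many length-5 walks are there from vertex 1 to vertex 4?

The number of length-5 walks from vertex 1 to vertex 4 is entry (1,4) of M^5, where M is the adjacency matrix.
M^2 = [[3, 0, 1, 1, 2], [0, 2, 1, 2, 0], [1, 1, 2, 1, 1], [1, 2, 1, 3, 0], [2, 0, 1, 0, 2]]
M^3 = [[2, 5, 4, 6, 1], [5, 0, 2, 1, 4], [4, 2, 2, 4, 2], [6, 1, 4, 2, 5], [1, 4, 2, 5, 0]]
M^4 = [[15, 3, 8, 7, 11], [3, 9, 6, 11, 1], [8, 6, 8, 8, 6], [7, 11, 8, 15, 3], [11, 1, 6, 3, 9]]
M^5 = [[18, 26, 22, 34, 10], [26, 4, 14, 10, 20], [22, 14, 16, 22, 14], [34, 10, 22, 18, 26], [10, 20, 14, 26, 4]]

20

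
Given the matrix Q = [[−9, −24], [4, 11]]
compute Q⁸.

tr Q = 2 and det Q = −3, so the characteristic polynomial is λ² − (2)λ + (−3) with roots −1 and 3.
Eigenvectors give P = [[3, −2], [−1, 1]] with P⁻¹ = [[1, 2], [1, 3]], and Q = P·diag(−1, 3)·P⁻¹.
Then Q⁸ = P·diag(1, 6561)·P⁻¹ = [[3, −13122], [−1, 6561]] · [[1, 2], [1, 3]] = [[−13119, −39360], [6560, 19681]].

[[−13119, −39360], [6560, 19681]]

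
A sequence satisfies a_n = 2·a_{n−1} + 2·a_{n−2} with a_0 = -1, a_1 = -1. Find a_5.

With companion matrix A = [[2, 2], [1, 0]], [a_n, a_{n−1}]ᵀ = A·[a_{n−1}, a_{n−2}]ᵀ, so [a_5, a_4]ᵀ = A^4·[a_1, a_0]ᵀ.
A^4 = [[44, 32], [16, 12]], giving [a_5, a_4]ᵀ = [[-76], [-28]].

-76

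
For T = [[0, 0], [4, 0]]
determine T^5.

[[0, 0], [0, 0]]

T is strictly triangular, hence nilpotent: T^2 = 0, so T^5 = 0.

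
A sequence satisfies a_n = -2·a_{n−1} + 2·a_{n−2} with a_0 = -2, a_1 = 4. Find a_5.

240

With companion matrix B = [[-2, 2], [1, 0]], [a_n, a_{n−1}]ᵀ = B·[a_{n−1}, a_{n−2}]ᵀ, so [a_5, a_4]ᵀ = B^4·[a_1, a_0]ᵀ.
B^4 = [[44, -32], [-16, 12]], giving [a_5, a_4]ᵀ = [[240], [-88]].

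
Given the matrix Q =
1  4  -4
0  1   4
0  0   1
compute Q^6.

Q = I + N where N = [[0, 4, -4], [0, 0, 4], [0, 0, 0]] is strictly upper-triangular, so N^3 = 0.
(I + N)^6 = I + 6·N + 15·N^2 = [[1, 24, 216], [0, 1, 24], [0, 0, 1]].

[[1, 24, 216], [0, 1, 24], [0, 0, 1]]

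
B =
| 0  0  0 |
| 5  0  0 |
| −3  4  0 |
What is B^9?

B is strictly triangular, hence nilpotent: B^3 = 0, so B^9 = 0.

[[0, 0, 0], [0, 0, 0], [0, 0, 0]]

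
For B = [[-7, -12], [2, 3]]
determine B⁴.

tr B = -4 and det B = 3, so the characteristic polynomial is λ² − (-4)λ + (3) with roots -3 and -1.
Eigenvectors give P = [[-3, -2], [1, 1]] with P⁻¹ = [[-1, -2], [1, 3]], and B = P·diag(-3, -1)·P⁻¹.
Then B⁴ = P·diag(81, 1)·P⁻¹ = [[-243, -2], [81, 1]] · [[-1, -2], [1, 3]] = [[241, 480], [-80, -159]].

[[241, 480], [-80, -159]]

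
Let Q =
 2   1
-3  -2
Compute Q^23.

[[2, 1], [-3, -2]]

Q² = I (check: tr Q = 0 and det Q = -1), so Q^23 = Q since 23 is odd.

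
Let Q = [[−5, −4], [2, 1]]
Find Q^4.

tr Q = −4 and det Q = 3, so the characteristic polynomial is λ² − (−4)λ + (3) with roots −1 and −3.
Eigenvectors give P = [[1, 2], [−1, −1]] with P⁻¹ = [[−1, −2], [1, 1]], and Q = P·diag(−1, −3)·P⁻¹.
Then Q^4 = P·diag(1, 81)·P⁻¹ = [[1, 162], [−1, −81]] · [[−1, −2], [1, 1]] = [[161, 160], [−80, −79]].

[[161, 160], [−80, −79]]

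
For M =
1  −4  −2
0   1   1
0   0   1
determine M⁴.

M = I + N where N = [[0, −4, −2], [0, 0, 1], [0, 0, 0]] is strictly upper-triangular, so N³ = 0.
(I + N)⁴ = I + 4·N + 6·N² = [[1, −16, −32], [0, 1, 4], [0, 0, 1]].

[[1, −16, −32], [0, 1, 4], [0, 0, 1]]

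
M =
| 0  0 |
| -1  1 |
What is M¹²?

M² = M (a projection; rank 1, trace 1), so M¹² = M.

[[0, 0], [-1, 1]]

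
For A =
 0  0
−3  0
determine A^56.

A is strictly triangular, hence nilpotent: A^2 = 0, so A^56 = 0.

[[0, 0], [0, 0]]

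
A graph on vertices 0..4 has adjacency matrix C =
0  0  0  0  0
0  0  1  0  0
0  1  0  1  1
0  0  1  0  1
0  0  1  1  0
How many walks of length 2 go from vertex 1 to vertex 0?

0

The number of length-2 walks from vertex 1 to vertex 0 is entry (1,0) of C², where C is the adjacency matrix.
C² = [[0, 0, 0, 0, 0], [0, 1, 0, 1, 1], [0, 0, 3, 1, 1], [0, 1, 1, 2, 1], [0, 1, 1, 1, 2]]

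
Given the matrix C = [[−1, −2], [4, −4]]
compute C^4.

C^2 = [[−7, 10], [−20, 8]]
C^3 = [[47, −26], [52, 8]]
C^4 = [[−151, 10], [−20, −136]]

[[−151, 10], [−20, −136]]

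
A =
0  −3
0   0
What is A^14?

[[0, 0], [0, 0]]

A is strictly triangular, hence nilpotent: A^2 = 0, so A^14 = 0.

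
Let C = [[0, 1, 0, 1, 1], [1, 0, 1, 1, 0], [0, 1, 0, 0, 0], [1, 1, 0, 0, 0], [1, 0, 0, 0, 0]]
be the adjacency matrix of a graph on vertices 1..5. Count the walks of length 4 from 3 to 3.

3

The number of length-4 walks from vertex 3 to vertex 3 is entry (3,3) of C⁴, where C is the adjacency matrix.
C² = [[3, 1, 1, 1, 0], [1, 3, 0, 1, 1], [1, 0, 1, 1, 0], [1, 1, 1, 2, 1], [0, 1, 0, 1, 1]]
C³ = [[2, 5, 1, 4, 3], [5, 2, 3, 4, 1], [1, 3, 0, 1, 1], [4, 4, 1, 2, 1], [3, 1, 1, 1, 0]]
C⁴ = [[12, 7, 5, 7, 2], [7, 12, 2, 7, 5], [5, 2, 3, 4, 1], [7, 7, 4, 8, 4], [2, 5, 1, 4, 3]]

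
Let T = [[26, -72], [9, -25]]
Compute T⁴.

[[136, -360], [45, -119]]

tr T = 1 and det T = -2, so the characteristic polynomial is λ² − (1)λ + (-2) with roots 2 and -1.
Eigenvectors give P = [[3, -8], [1, -3]] with P⁻¹ = [[3, -8], [1, -3]], and T = P·diag(2, -1)·P⁻¹.
Then T⁴ = P·diag(16, 1)·P⁻¹ = [[48, -8], [16, -3]] · [[3, -8], [1, -3]] = [[136, -360], [45, -119]].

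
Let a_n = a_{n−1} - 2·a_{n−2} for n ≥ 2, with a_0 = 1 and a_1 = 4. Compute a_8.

With companion matrix B = [[1, -2], [1, 0]], [a_n, a_{n−1}]ᵀ = B·[a_{n−1}, a_{n−2}]ᵀ, so [a_8, a_7]ᵀ = B⁷·[a_1, a_0]ᵀ.
B⁷ = [[-3, -14], [7, -10]], giving [a_8, a_7]ᵀ = [[-26], [18]].

-26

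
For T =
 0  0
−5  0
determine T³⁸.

[[0, 0], [0, 0]]

T is strictly triangular, hence nilpotent: T² = 0, so T³⁸ = 0.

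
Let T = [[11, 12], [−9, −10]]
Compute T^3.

tr T = 1 and det T = −2, so the characteristic polynomial is λ² − (1)λ + (−2) with roots 2 and −1.
Eigenvectors give P = [[4, −1], [−3, 1]] with P⁻¹ = [[1, 1], [3, 4]], and T = P·diag(2, −1)·P⁻¹.
Then T^3 = P·diag(8, −1)·P⁻¹ = [[32, 1], [−24, −1]] · [[1, 1], [3, 4]] = [[35, 36], [−27, −28]].

[[35, 36], [−27, −28]]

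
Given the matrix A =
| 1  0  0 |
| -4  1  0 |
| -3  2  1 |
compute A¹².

[[1, 0, 0], [-48, 1, 0], [-564, 24, 1]]

A = I + N where N = [[0, 0, 0], [-4, 0, 0], [-3, 2, 0]] is strictly lower-triangular, so N³ = 0.
(I + N)¹² = I + 12·N + 66·N² = [[1, 0, 0], [-48, 1, 0], [-564, 24, 1]].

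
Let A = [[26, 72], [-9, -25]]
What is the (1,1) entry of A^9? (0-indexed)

tr A = 1 and det A = -2, so the characteristic polynomial is λ² − (1)λ + (-2) with roots 2 and -1.
Eigenvectors give P = [[-3, -8], [1, 3]] with P⁻¹ = [[-3, -8], [1, 3]], and A = P·diag(2, -1)·P⁻¹.
Then A^9 = P·diag(512, -1)·P⁻¹ = [[-1536, 8], [512, -3]] · [[-3, -8], [1, 3]] = [[4616, 12312], [-1539, -4105]].

-4105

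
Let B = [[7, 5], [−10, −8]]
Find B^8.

[[−6049, −6305], [12610, 12866]]

tr B = −1 and det B = −6, so the characteristic polynomial is λ² − (−1)λ + (−6) with roots −3 and 2.
Eigenvectors give P = [[−1, −1], [2, 1]] with P⁻¹ = [[1, 1], [−2, −1]], and B = P·diag(−3, 2)·P⁻¹.
Then B^8 = P·diag(6561, 256)·P⁻¹ = [[−6561, −256], [13122, 256]] · [[1, 1], [−2, −1]] = [[−6049, −6305], [12610, 12866]].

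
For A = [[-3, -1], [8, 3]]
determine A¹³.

[[-3, -1], [8, 3]]

A² = I (check: tr A = 0 and det A = -1), so A¹³ = A since 13 is odd.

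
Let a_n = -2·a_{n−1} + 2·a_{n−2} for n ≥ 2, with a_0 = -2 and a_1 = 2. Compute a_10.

With companion matrix T = [[-2, 2], [1, 0]], [a_n, a_{n−1}]ᵀ = T·[a_{n−1}, a_{n−2}]ᵀ, so [a_10, a_9]ᵀ = T⁹·[a_1, a_0]ᵀ.
T⁹ = [[-6688, 4896], [2448, -1792]], giving [a_10, a_9]ᵀ = [[-23168], [8480]].

-23168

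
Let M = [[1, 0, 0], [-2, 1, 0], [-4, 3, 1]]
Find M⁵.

M = I + N where N = [[0, 0, 0], [-2, 0, 0], [-4, 3, 0]] is strictly lower-triangular, so N³ = 0.
(I + N)⁵ = I + 5·N + 10·N² = [[1, 0, 0], [-10, 1, 0], [-80, 15, 1]].

[[1, 0, 0], [-10, 1, 0], [-80, 15, 1]]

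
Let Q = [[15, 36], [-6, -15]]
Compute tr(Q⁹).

tr Q = 0 and det Q = -9, so the characteristic polynomial is λ² − (0)λ + (-9) with roots 3 and -3.
Eigenvectors give P = [[3, -2], [-1, 1]] with P⁻¹ = [[1, 2], [1, 3]], and Q = P·diag(3, -3)·P⁻¹.
Then Q⁹ = P·diag(19683, -19683)·P⁻¹ = [[59049, 39366], [-19683, -19683]] · [[1, 2], [1, 3]] = [[98415, 236196], [-39366, -98415]].

0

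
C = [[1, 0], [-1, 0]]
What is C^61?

[[1, 0], [-1, 0]]

C² = C (a projection; rank 1, trace 1), so C^61 = C.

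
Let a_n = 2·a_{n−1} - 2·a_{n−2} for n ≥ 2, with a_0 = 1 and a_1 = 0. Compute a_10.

With companion matrix Q = [[2, -2], [1, 0]], [a_n, a_{n−1}]ᵀ = Q·[a_{n−1}, a_{n−2}]ᵀ, so [a_10, a_9]ᵀ = Q⁹·[a_1, a_0]ᵀ.
Q⁹ = [[32, -32], [16, 0]], giving [a_10, a_9]ᵀ = [[-32], [0]].

-32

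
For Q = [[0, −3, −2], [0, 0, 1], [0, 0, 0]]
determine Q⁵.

[[0, 0, 0], [0, 0, 0], [0, 0, 0]]

Q is strictly triangular, hence nilpotent: Q³ = 0, so Q⁵ = 0.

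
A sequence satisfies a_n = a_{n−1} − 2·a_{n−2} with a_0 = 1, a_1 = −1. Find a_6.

−3

With companion matrix C = [[1, −2], [1, 0]], [a_n, a_{n−1}]ᵀ = C·[a_{n−1}, a_{n−2}]ᵀ, so [a_6, a_5]ᵀ = C⁵·[a_1, a_0]ᵀ.
C⁵ = [[5, 2], [−1, 6]], giving [a_6, a_5]ᵀ = [[−3], [7]].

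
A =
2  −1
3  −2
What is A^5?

A² = I (check: tr A = 0 and det A = −1), so A^5 = A since 5 is odd.

[[2, −1], [3, −2]]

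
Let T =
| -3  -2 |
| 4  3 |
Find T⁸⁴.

[[1, 0], [0, 1]]

T² = I (check: tr T = 0 and det T = -1), so T⁸⁴ = I since 84 is even.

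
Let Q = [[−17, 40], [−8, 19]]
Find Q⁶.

[[−2911, 7280], [−1456, 3641]]

tr Q = 2 and det Q = −3, so the characteristic polynomial is λ² − (2)λ + (−3) with roots 3 and −1.
Eigenvectors give P = [[2, 5], [1, 2]] with P⁻¹ = [[−2, 5], [1, −2]], and Q = P·diag(3, −1)·P⁻¹.
Then Q⁶ = P·diag(729, 1)·P⁻¹ = [[1458, 5], [729, 2]] · [[−2, 5], [1, −2]] = [[−2911, 7280], [−1456, 3641]].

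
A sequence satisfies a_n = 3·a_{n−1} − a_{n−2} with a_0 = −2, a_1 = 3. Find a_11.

With companion matrix T = [[3, −1], [1, 0]], [a_n, a_{n−1}]ᵀ = T·[a_{n−1}, a_{n−2}]ᵀ, so [a_11, a_10]ᵀ = T^10·[a_1, a_0]ᵀ.
T^10 = [[17711, −6765], [6765, −2584]], giving [a_11, a_10]ᵀ = [[66663], [25463]].

66663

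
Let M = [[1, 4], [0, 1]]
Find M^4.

M = I + N where N = [[0, 4], [0, 0]] is strictly upper-triangular, so N^2 = 0.
(I + N)^4 = I + 4·N = [[1, 16], [0, 1]].

[[1, 16], [0, 1]]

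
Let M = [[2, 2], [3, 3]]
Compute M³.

M² = [[10, 10], [15, 15]]
M³ = [[50, 50], [75, 75]]

[[50, 50], [75, 75]]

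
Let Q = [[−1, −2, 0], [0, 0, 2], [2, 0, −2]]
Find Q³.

[[−9, −2, 12], [−12, −8, 8], [14, 12, −16]]

Q² = [[1, 2, −4], [4, 0, −4], [−6, −4, 4]]
Q³ = [[−9, −2, 12], [−12, −8, 8], [14, 12, −16]]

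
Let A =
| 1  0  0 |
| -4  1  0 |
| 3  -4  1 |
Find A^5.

A = I + N where N = [[0, 0, 0], [-4, 0, 0], [3, -4, 0]] is strictly lower-triangular, so N^3 = 0.
(I + N)^5 = I + 5·N + 10·N^2 = [[1, 0, 0], [-20, 1, 0], [175, -20, 1]].

[[1, 0, 0], [-20, 1, 0], [175, -20, 1]]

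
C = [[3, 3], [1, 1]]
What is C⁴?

[[192, 192], [64, 64]]

C² = [[12, 12], [4, 4]]
C³ = [[48, 48], [16, 16]]
C⁴ = [[192, 192], [64, 64]]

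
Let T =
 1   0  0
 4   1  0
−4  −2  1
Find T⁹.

T = I + N where N = [[0, 0, 0], [4, 0, 0], [−4, −2, 0]] is strictly lower-triangular, so N³ = 0.
(I + N)⁹ = I + 9·N + 36·N² = [[1, 0, 0], [36, 1, 0], [−324, −18, 1]].

[[1, 0, 0], [36, 1, 0], [−324, −18, 1]]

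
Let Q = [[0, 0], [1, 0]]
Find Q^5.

Q is strictly triangular, hence nilpotent: Q^2 = 0, so Q^5 = 0.

[[0, 0], [0, 0]]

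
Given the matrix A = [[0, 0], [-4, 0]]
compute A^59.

[[0, 0], [0, 0]]

A is strictly triangular, hence nilpotent: A^2 = 0, so A^59 = 0.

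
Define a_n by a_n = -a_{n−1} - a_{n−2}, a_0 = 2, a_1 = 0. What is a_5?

-2

With companion matrix T = [[-1, -1], [1, 0]], [a_n, a_{n−1}]ᵀ = T·[a_{n−1}, a_{n−2}]ᵀ, so [a_5, a_4]ᵀ = T⁴·[a_1, a_0]ᵀ.
T⁴ = [[-1, -1], [1, 0]], giving [a_5, a_4]ᵀ = [[-2], [0]].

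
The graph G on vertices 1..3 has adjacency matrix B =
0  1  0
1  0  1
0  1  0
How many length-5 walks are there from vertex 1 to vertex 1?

The number of length-5 walks from vertex 1 to vertex 1 is entry (1,1) of B⁵, where B is the adjacency matrix.
B² = [[1, 0, 1], [0, 2, 0], [1, 0, 1]]
B³ = [[0, 2, 0], [2, 0, 2], [0, 2, 0]]
B⁴ = [[2, 0, 2], [0, 4, 0], [2, 0, 2]]
B⁵ = [[0, 4, 0], [4, 0, 4], [0, 4, 0]]

0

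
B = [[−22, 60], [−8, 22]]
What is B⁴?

[[16, 0], [0, 16]]

tr B = 0 and det B = −4, so the characteristic polynomial is λ² − (0)λ + (−4) with roots 2 and −2.
Eigenvectors give P = [[−5, 3], [−2, 1]] with P⁻¹ = [[1, −3], [2, −5]], and B = P·diag(2, −2)·P⁻¹.
Then B⁴ = P·diag(16, 16)·P⁻¹ = [[−80, 48], [−32, 16]] · [[1, −3], [2, −5]] = [[16, 0], [0, 16]].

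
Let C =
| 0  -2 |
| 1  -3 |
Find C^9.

tr C = -3 and det C = 2, so the characteristic polynomial is λ² − (-3)λ + (2) with roots -1 and -2.
Eigenvectors give P = [[2, 1], [1, 1]] with P⁻¹ = [[1, -1], [-1, 2]], and C = P·diag(-1, -2)·P⁻¹.
Then C^9 = P·diag(-1, -512)·P⁻¹ = [[-2, -512], [-1, -512]] · [[1, -1], [-1, 2]] = [[510, -1022], [511, -1023]].

[[510, -1022], [511, -1023]]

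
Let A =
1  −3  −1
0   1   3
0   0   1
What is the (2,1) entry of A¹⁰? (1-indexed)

0

A = I + N where N = [[0, −3, −1], [0, 0, 3], [0, 0, 0]] is strictly upper-triangular, so N³ = 0.
(I + N)¹⁰ = I + 10·N + 45·N² = [[1, −30, −415], [0, 1, 30], [0, 0, 1]].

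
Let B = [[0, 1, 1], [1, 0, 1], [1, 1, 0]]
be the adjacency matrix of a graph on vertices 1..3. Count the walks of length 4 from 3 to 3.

The number of length-4 walks from vertex 3 to vertex 3 is entry (3,3) of B^4, where B is the adjacency matrix.
B^2 = [[2, 1, 1], [1, 2, 1], [1, 1, 2]]
B^3 = [[2, 3, 3], [3, 2, 3], [3, 3, 2]]
B^4 = [[6, 5, 5], [5, 6, 5], [5, 5, 6]]

6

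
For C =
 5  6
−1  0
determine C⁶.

[[2059, 3990], [−665, −1266]]

tr C = 5 and det C = 6, so the characteristic polynomial is λ² − (5)λ + (6) with roots 3 and 2.
Eigenvectors give P = [[3, −2], [−1, 1]] with P⁻¹ = [[1, 2], [1, 3]], and C = P·diag(3, 2)·P⁻¹.
Then C⁶ = P·diag(729, 64)·P⁻¹ = [[2187, −128], [−729, 64]] · [[1, 2], [1, 3]] = [[2059, 3990], [−665, −1266]].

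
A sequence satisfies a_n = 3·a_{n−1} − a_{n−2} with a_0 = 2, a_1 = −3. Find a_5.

With companion matrix A = [[3, −1], [1, 0]], [a_n, a_{n−1}]ᵀ = A·[a_{n−1}, a_{n−2}]ᵀ, so [a_5, a_4]ᵀ = A⁴·[a_1, a_0]ᵀ.
A⁴ = [[55, −21], [21, −8]], giving [a_5, a_4]ᵀ = [[−207], [−79]].

−207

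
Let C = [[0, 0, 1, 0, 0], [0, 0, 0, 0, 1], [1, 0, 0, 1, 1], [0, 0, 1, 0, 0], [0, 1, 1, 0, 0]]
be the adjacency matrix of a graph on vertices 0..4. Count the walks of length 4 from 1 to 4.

0

The number of length-4 walks from vertex 1 to vertex 4 is entry (1,4) of C^4, where C is the adjacency matrix.
C^2 = [[1, 0, 0, 1, 1], [0, 1, 1, 0, 0], [0, 1, 3, 0, 0], [1, 0, 0, 1, 1], [1, 0, 0, 1, 2]]
C^3 = [[0, 1, 3, 0, 0], [1, 0, 0, 1, 2], [3, 0, 0, 3, 4], [0, 1, 3, 0, 0], [0, 2, 4, 0, 0]]
C^4 = [[3, 0, 0, 3, 4], [0, 2, 4, 0, 0], [0, 4, 10, 0, 0], [3, 0, 0, 3, 4], [4, 0, 0, 4, 6]]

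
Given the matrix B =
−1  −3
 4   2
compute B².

[[−11, −3], [4, −8]]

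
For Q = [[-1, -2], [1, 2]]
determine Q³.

Q² = Q (a projection; rank 1, trace 1), so Q³ = Q.

[[-1, -2], [1, 2]]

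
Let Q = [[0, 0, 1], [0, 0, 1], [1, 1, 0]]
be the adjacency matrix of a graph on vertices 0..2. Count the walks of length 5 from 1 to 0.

The number of length-5 walks from vertex 1 to vertex 0 is entry (1,0) of Q⁵, where Q is the adjacency matrix.
Q² = [[1, 1, 0], [1, 1, 0], [0, 0, 2]]
Q³ = [[0, 0, 2], [0, 0, 2], [2, 2, 0]]
Q⁴ = [[2, 2, 0], [2, 2, 0], [0, 0, 4]]
Q⁵ = [[0, 0, 4], [0, 0, 4], [4, 4, 0]]

0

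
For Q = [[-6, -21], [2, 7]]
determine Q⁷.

Q² = Q (a projection; rank 1, trace 1), so Q⁷ = Q.

[[-6, -21], [2, 7]]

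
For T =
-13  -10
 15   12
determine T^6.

[[2059, 1330], [-1995, -1266]]

tr T = -1 and det T = -6, so the characteristic polynomial is λ² − (-1)λ + (-6) with roots 2 and -3.
Eigenvectors give P = [[-2, -1], [3, 1]] with P⁻¹ = [[1, 1], [-3, -2]], and T = P·diag(2, -3)·P⁻¹.
Then T^6 = P·diag(64, 729)·P⁻¹ = [[-128, -729], [192, 729]] · [[1, 1], [-3, -2]] = [[2059, 1330], [-1995, -1266]].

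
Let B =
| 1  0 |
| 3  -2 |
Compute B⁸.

tr B = -1 and det B = -2, so the characteristic polynomial is λ² − (-1)λ + (-2) with roots 1 and -2.
Eigenvectors give P = [[-1, 0], [-1, -1]] with P⁻¹ = [[-1, 0], [1, -1]], and B = P·diag(1, -2)·P⁻¹.
Then B⁸ = P·diag(1, 256)·P⁻¹ = [[-1, 0], [-1, -256]] · [[-1, 0], [1, -1]] = [[1, 0], [-255, 256]].

[[1, 0], [-255, 256]]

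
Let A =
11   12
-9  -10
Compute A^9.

[[2051, 2052], [-1539, -1540]]

tr A = 1 and det A = -2, so the characteristic polynomial is λ² − (1)λ + (-2) with roots 2 and -1.
Eigenvectors give P = [[4, -1], [-3, 1]] with P⁻¹ = [[1, 1], [3, 4]], and A = P·diag(2, -1)·P⁻¹.
Then A^9 = P·diag(512, -1)·P⁻¹ = [[2048, 1], [-1536, -1]] · [[1, 1], [3, 4]] = [[2051, 2052], [-1539, -1540]].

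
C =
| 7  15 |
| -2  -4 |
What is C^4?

tr C = 3 and det C = 2, so the characteristic polynomial is λ² − (3)λ + (2) with roots 1 and 2.
Eigenvectors give P = [[-5, -3], [2, 1]] with P⁻¹ = [[1, 3], [-2, -5]], and C = P·diag(1, 2)·P⁻¹.
Then C^4 = P·diag(1, 16)·P⁻¹ = [[-5, -48], [2, 16]] · [[1, 3], [-2, -5]] = [[91, 225], [-30, -74]].

[[91, 225], [-30, -74]]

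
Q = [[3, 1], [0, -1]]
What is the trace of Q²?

10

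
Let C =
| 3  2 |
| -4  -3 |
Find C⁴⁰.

C² = I (check: tr C = 0 and det C = -1), so C⁴⁰ = I since 40 is even.

[[1, 0], [0, 1]]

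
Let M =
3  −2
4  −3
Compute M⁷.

[[3, −2], [4, −3]]

M² = I (check: tr M = 0 and det M = −1), so M⁷ = M since 7 is odd.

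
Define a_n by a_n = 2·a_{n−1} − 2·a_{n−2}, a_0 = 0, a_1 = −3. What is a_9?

−48

With companion matrix Q = [[2, −2], [1, 0]], [a_n, a_{n−1}]ᵀ = Q·[a_{n−1}, a_{n−2}]ᵀ, so [a_9, a_8]ᵀ = Q⁸·[a_1, a_0]ᵀ.
Q⁸ = [[16, 0], [0, 16]], giving [a_9, a_8]ᵀ = [[−48], [0]].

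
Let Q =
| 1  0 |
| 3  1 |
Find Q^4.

Q = I + N where N = [[0, 0], [3, 0]] is strictly lower-triangular, so N^2 = 0.
(I + N)^4 = I + 4·N = [[1, 0], [12, 1]].

[[1, 0], [12, 1]]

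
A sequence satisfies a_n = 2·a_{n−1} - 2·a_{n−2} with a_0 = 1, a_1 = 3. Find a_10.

With companion matrix C = [[2, -2], [1, 0]], [a_n, a_{n−1}]ᵀ = C·[a_{n−1}, a_{n−2}]ᵀ, so [a_10, a_9]ᵀ = C⁹·[a_1, a_0]ᵀ.
C⁹ = [[32, -32], [16, 0]], giving [a_10, a_9]ᵀ = [[64], [48]].

64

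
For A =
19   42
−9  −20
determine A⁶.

[[−377, −882], [189, 442]]

tr A = −1 and det A = −2, so the characteristic polynomial is λ² − (−1)λ + (−2) with roots −2 and 1.
Eigenvectors give P = [[2, 7], [−1, −3]] with P⁻¹ = [[−3, −7], [1, 2]], and A = P·diag(−2, 1)·P⁻¹.
Then A⁶ = P·diag(64, 1)·P⁻¹ = [[128, 7], [−64, −3]] · [[−3, −7], [1, 2]] = [[−377, −882], [189, 442]].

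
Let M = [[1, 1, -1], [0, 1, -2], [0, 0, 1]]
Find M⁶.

[[1, 6, -36], [0, 1, -12], [0, 0, 1]]

M = I + N where N = [[0, 1, -1], [0, 0, -2], [0, 0, 0]] is strictly upper-triangular, so N³ = 0.
(I + N)⁶ = I + 6·N + 15·N² = [[1, 6, -36], [0, 1, -12], [0, 0, 1]].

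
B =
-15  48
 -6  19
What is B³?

tr B = 4 and det B = 3, so the characteristic polynomial is λ² − (4)λ + (3) with roots 3 and 1.
Eigenvectors give P = [[-8, -3], [-3, -1]] with P⁻¹ = [[1, -3], [-3, 8]], and B = P·diag(3, 1)·P⁻¹.
Then B³ = P·diag(27, 1)·P⁻¹ = [[-216, -3], [-81, -1]] · [[1, -3], [-3, 8]] = [[-207, 624], [-78, 235]].

[[-207, 624], [-78, 235]]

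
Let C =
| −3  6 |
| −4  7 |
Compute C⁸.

[[−13119, 19680], [−13120, 19681]]

tr C = 4 and det C = 3, so the characteristic polynomial is λ² − (4)λ + (3) with roots 1 and 3.
Eigenvectors give P = [[3, 1], [2, 1]] with P⁻¹ = [[1, −1], [−2, 3]], and C = P·diag(1, 3)·P⁻¹.
Then C⁸ = P·diag(1, 6561)·P⁻¹ = [[3, 6561], [2, 6561]] · [[1, −1], [−2, 3]] = [[−13119, 19680], [−13120, 19681]].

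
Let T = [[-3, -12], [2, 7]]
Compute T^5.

[[-483, -1452], [242, 727]]

tr T = 4 and det T = 3, so the characteristic polynomial is λ² − (4)λ + (3) with roots 1 and 3.
Eigenvectors give P = [[-3, -2], [1, 1]] with P⁻¹ = [[-1, -2], [1, 3]], and T = P·diag(1, 3)·P⁻¹.
Then T^5 = P·diag(1, 243)·P⁻¹ = [[-3, -486], [1, 243]] · [[-1, -2], [1, 3]] = [[-483, -1452], [242, 727]].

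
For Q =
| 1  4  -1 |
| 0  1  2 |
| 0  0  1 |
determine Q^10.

Q = I + N where N = [[0, 4, -1], [0, 0, 2], [0, 0, 0]] is strictly upper-triangular, so N^3 = 0.
(I + N)^10 = I + 10·N + 45·N^2 = [[1, 40, 350], [0, 1, 20], [0, 0, 1]].

[[1, 40, 350], [0, 1, 20], [0, 0, 1]]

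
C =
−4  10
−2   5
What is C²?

[[−4, 10], [−2, 5]]

C² = C (a projection; rank 1, trace 1), so C² = C.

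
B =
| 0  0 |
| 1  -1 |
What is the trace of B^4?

B^2 = [[0, 0], [-1, 1]]
B^3 = [[0, 0], [1, -1]]
B^4 = [[0, 0], [-1, 1]]

1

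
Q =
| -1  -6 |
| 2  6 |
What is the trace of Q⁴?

97

tr Q = 5 and det Q = 6, so the characteristic polynomial is λ² − (5)λ + (6) with roots 2 and 3.
Eigenvectors give P = [[-2, -3], [1, 2]] with P⁻¹ = [[-2, -3], [1, 2]], and Q = P·diag(2, 3)·P⁻¹.
Then Q⁴ = P·diag(16, 81)·P⁻¹ = [[-32, -243], [16, 162]] · [[-2, -3], [1, 2]] = [[-179, -390], [130, 276]].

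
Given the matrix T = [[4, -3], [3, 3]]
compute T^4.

T^2 = [[7, -21], [21, 0]]
T^3 = [[-35, -84], [84, -63]]
T^4 = [[-392, -147], [147, -441]]

[[-392, -147], [147, -441]]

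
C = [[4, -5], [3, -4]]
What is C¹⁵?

C² = I (check: tr C = 0 and det C = -1), so C¹⁵ = C since 15 is odd.

[[4, -5], [3, -4]]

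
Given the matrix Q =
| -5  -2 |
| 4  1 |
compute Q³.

[[-53, -26], [52, 25]]

tr Q = -4 and det Q = 3, so the characteristic polynomial is λ² − (-4)λ + (3) with roots -1 and -3.
Eigenvectors give P = [[-1, -1], [2, 1]] with P⁻¹ = [[1, 1], [-2, -1]], and Q = P·diag(-1, -3)·P⁻¹.
Then Q³ = P·diag(-1, -27)·P⁻¹ = [[1, 27], [-2, -27]] · [[1, 1], [-2, -1]] = [[-53, -26], [52, 25]].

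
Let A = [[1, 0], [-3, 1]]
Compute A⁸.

A = I + N where N = [[0, 0], [-3, 0]] is strictly lower-triangular, so N² = 0.
(I + N)⁸ = I + 8·N = [[1, 0], [-24, 1]].

[[1, 0], [-24, 1]]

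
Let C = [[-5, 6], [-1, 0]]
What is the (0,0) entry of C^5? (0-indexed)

-665

tr C = -5 and det C = 6, so the characteristic polynomial is λ² − (-5)λ + (6) with roots -2 and -3.
Eigenvectors give P = [[-2, -3], [-1, -1]] with P⁻¹ = [[1, -3], [-1, 2]], and C = P·diag(-2, -3)·P⁻¹.
Then C^5 = P·diag(-32, -243)·P⁻¹ = [[64, 729], [32, 243]] · [[1, -3], [-1, 2]] = [[-665, 1266], [-211, 390]].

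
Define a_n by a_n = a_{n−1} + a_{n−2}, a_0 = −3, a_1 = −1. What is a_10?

−157

With companion matrix A = [[1, 1], [1, 0]], [a_n, a_{n−1}]ᵀ = A·[a_{n−1}, a_{n−2}]ᵀ, so [a_10, a_9]ᵀ = A⁹·[a_1, a_0]ᵀ.
A⁹ = [[55, 34], [34, 21]], giving [a_10, a_9]ᵀ = [[−157], [−97]].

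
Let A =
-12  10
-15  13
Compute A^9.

tr A = 1 and det A = -6, so the characteristic polynomial is λ² − (1)λ + (-6) with roots -2 and 3.
Eigenvectors give P = [[-1, -2], [-1, -3]] with P⁻¹ = [[-3, 2], [1, -1]], and A = P·diag(-2, 3)·P⁻¹.
Then A^9 = P·diag(-512, 19683)·P⁻¹ = [[512, -39366], [512, -59049]] · [[-3, 2], [1, -1]] = [[-40902, 40390], [-60585, 60073]].

[[-40902, 40390], [-60585, 60073]]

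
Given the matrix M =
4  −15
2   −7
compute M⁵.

[[154, −465], [62, −187]]

tr M = −3 and det M = 2, so the characteristic polynomial is λ² − (−3)λ + (2) with roots −1 and −2.
Eigenvectors give P = [[3, −5], [1, −2]] with P⁻¹ = [[2, −5], [1, −3]], and M = P·diag(−1, −2)·P⁻¹.
Then M⁵ = P·diag(−1, −32)·P⁻¹ = [[−3, 160], [−1, 64]] · [[2, −5], [1, −3]] = [[154, −465], [62, −187]].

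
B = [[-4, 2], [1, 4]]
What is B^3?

B^2 = [[18, 0], [0, 18]]
B^3 = [[-72, 36], [18, 72]]

[[-72, 36], [18, 72]]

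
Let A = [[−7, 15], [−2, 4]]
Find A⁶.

[[379, −945], [126, −314]]

tr A = −3 and det A = 2, so the characteristic polynomial is λ² − (−3)λ + (2) with roots −1 and −2.
Eigenvectors give P = [[−5, 3], [−2, 1]] with P⁻¹ = [[1, −3], [2, −5]], and A = P·diag(−1, −2)·P⁻¹.
Then A⁶ = P·diag(1, 64)·P⁻¹ = [[−5, 192], [−2, 64]] · [[1, −3], [2, −5]] = [[379, −945], [126, −314]].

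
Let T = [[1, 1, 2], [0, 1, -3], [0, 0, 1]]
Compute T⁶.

[[1, 6, -33], [0, 1, -18], [0, 0, 1]]

T = I + N where N = [[0, 1, 2], [0, 0, -3], [0, 0, 0]] is strictly upper-triangular, so N³ = 0.
(I + N)⁶ = I + 6·N + 15·N² = [[1, 6, -33], [0, 1, -18], [0, 0, 1]].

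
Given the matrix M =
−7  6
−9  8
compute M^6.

[[−125, 126], [−189, 190]]

tr M = 1 and det M = −2, so the characteristic polynomial is λ² − (1)λ + (−2) with roots 2 and −1.
Eigenvectors give P = [[−2, 1], [−3, 1]] with P⁻¹ = [[1, −1], [3, −2]], and M = P·diag(2, −1)·P⁻¹.
Then M^6 = P·diag(64, 1)·P⁻¹ = [[−128, 1], [−192, 1]] · [[1, −1], [3, −2]] = [[−125, 126], [−189, 190]].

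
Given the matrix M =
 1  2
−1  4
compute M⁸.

[[−6049, 12610], [−6305, 12866]]

tr M = 5 and det M = 6, so the characteristic polynomial is λ² − (5)λ + (6) with roots 2 and 3.
Eigenvectors give P = [[2, −1], [1, −1]] with P⁻¹ = [[1, −1], [1, −2]], and M = P·diag(2, 3)·P⁻¹.
Then M⁸ = P·diag(256, 6561)·P⁻¹ = [[512, −6561], [256, −6561]] · [[1, −1], [1, −2]] = [[−6049, 12610], [−6305, 12866]].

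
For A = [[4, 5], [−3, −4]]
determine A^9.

[[4, 5], [−3, −4]]

A² = I (check: tr A = 0 and det A = −1), so A^9 = A since 9 is odd.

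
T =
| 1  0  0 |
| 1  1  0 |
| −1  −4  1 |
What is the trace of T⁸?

3

T = I + N where N = [[0, 0, 0], [1, 0, 0], [−1, −4, 0]] is strictly lower-triangular, so N³ = 0.
(I + N)⁸ = I + 8·N + 28·N² = [[1, 0, 0], [8, 1, 0], [−120, −32, 1]].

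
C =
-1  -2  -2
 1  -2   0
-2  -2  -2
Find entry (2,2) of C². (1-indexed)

2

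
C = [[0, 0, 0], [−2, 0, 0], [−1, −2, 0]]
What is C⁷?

[[0, 0, 0], [0, 0, 0], [0, 0, 0]]

C is strictly triangular, hence nilpotent: C³ = 0, so C⁷ = 0.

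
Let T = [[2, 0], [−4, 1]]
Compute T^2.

[[4, 0], [−12, 1]]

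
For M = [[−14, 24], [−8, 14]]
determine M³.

[[−56, 96], [−32, 56]]

tr M = 0 and det M = −4, so the characteristic polynomial is λ² − (0)λ + (−4) with roots −2 and 2.
Eigenvectors give P = [[2, −3], [1, −2]] with P⁻¹ = [[2, −3], [1, −2]], and M = P·diag(−2, 2)·P⁻¹.
Then M³ = P·diag(−8, 8)·P⁻¹ = [[−16, −24], [−8, −16]] · [[2, −3], [1, −2]] = [[−56, 96], [−32, 56]].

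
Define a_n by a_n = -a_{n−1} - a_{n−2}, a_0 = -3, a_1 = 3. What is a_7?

With companion matrix C = [[-1, -1], [1, 0]], [a_n, a_{n−1}]ᵀ = C·[a_{n−1}, a_{n−2}]ᵀ, so [a_7, a_6]ᵀ = C^6·[a_1, a_0]ᵀ.
C^6 = [[1, 0], [0, 1]], giving [a_7, a_6]ᵀ = [[3], [-3]].

3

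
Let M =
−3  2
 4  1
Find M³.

M² = [[17, −4], [−8, 9]]
M³ = [[−67, 30], [60, −7]]

[[−67, 30], [60, −7]]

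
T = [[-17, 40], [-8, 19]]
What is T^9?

[[-78737, 196840], [-39368, 98419]]

tr T = 2 and det T = -3, so the characteristic polynomial is λ² − (2)λ + (-3) with roots -1 and 3.
Eigenvectors give P = [[-5, 2], [-2, 1]] with P⁻¹ = [[-1, 2], [-2, 5]], and T = P·diag(-1, 3)·P⁻¹.
Then T^9 = P·diag(-1, 19683)·P⁻¹ = [[5, 39366], [2, 19683]] · [[-1, 2], [-2, 5]] = [[-78737, 196840], [-39368, 98419]].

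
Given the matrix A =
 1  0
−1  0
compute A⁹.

[[1, 0], [−1, 0]]

A² = A (a projection; rank 1, trace 1), so A⁹ = A.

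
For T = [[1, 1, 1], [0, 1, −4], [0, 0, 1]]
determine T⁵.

T = I + N where N = [[0, 1, 1], [0, 0, −4], [0, 0, 0]] is strictly upper-triangular, so N³ = 0.
(I + N)⁵ = I + 5·N + 10·N² = [[1, 5, −35], [0, 1, −20], [0, 0, 1]].

[[1, 5, −35], [0, 1, −20], [0, 0, 1]]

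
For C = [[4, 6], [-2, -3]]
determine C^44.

[[4, 6], [-2, -3]]

C² = C (a projection; rank 1, trace 1), so C^44 = C.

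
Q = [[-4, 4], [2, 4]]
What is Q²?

[[24, 0], [0, 24]]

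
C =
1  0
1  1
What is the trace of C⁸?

2

C = I + N where N = [[0, 0], [1, 0]] is strictly lower-triangular, so N² = 0.
(I + N)⁸ = I + 8·N = [[1, 0], [8, 1]].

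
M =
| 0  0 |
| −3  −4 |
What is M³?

M² = [[0, 0], [12, 16]]
M³ = [[0, 0], [−48, −64]]

[[0, 0], [−48, −64]]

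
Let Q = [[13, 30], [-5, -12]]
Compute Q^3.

[[97, 210], [-35, -78]]

tr Q = 1 and det Q = -6, so the characteristic polynomial is λ² − (1)λ + (-6) with roots -2 and 3.
Eigenvectors give P = [[2, -3], [-1, 1]] with P⁻¹ = [[-1, -3], [-1, -2]], and Q = P·diag(-2, 3)·P⁻¹.
Then Q^3 = P·diag(-8, 27)·P⁻¹ = [[-16, -81], [8, 27]] · [[-1, -3], [-1, -2]] = [[97, 210], [-35, -78]].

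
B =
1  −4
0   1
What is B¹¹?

[[1, −44], [0, 1]]

B = I + N where N = [[0, −4], [0, 0]] is strictly upper-triangular, so N² = 0.
(I + N)¹¹ = I + 11·N = [[1, −44], [0, 1]].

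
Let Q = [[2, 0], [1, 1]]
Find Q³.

tr Q = 3 and det Q = 2, so the characteristic polynomial is λ² − (3)λ + (2) with roots 2 and 1.
Eigenvectors give P = [[1, 0], [1, −1]] with P⁻¹ = [[1, 0], [1, −1]], and Q = P·diag(2, 1)·P⁻¹.
Then Q³ = P·diag(8, 1)·P⁻¹ = [[8, 0], [8, −1]] · [[1, 0], [1, −1]] = [[8, 0], [7, 1]].

[[8, 0], [7, 1]]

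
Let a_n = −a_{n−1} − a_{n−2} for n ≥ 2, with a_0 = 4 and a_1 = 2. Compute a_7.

2

With companion matrix T = [[−1, −1], [1, 0]], [a_n, a_{n−1}]ᵀ = T·[a_{n−1}, a_{n−2}]ᵀ, so [a_7, a_6]ᵀ = T⁶·[a_1, a_0]ᵀ.
T⁶ = [[1, 0], [0, 1]], giving [a_7, a_6]ᵀ = [[2], [4]].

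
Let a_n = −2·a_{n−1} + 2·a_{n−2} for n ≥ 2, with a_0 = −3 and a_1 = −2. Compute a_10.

With companion matrix Q = [[−2, 2], [1, 0]], [a_n, a_{n−1}]ᵀ = Q·[a_{n−1}, a_{n−2}]ᵀ, so [a_10, a_9]ᵀ = Q⁹·[a_1, a_0]ᵀ.
Q⁹ = [[−6688, 4896], [2448, −1792]], giving [a_10, a_9]ᵀ = [[−1312], [480]].

−1312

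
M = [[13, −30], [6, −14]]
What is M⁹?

[[2053, −5130], [1026, −2564]]

tr M = −1 and det M = −2, so the characteristic polynomial is λ² − (−1)λ + (−2) with roots 1 and −2.
Eigenvectors give P = [[5, 2], [2, 1]] with P⁻¹ = [[1, −2], [−2, 5]], and M = P·diag(1, −2)·P⁻¹.
Then M⁹ = P·diag(1, −512)·P⁻¹ = [[5, −1024], [2, −512]] · [[1, −2], [−2, 5]] = [[2053, −5130], [1026, −2564]].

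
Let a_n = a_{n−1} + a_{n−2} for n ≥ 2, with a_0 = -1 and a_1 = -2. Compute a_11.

-233

With companion matrix B = [[1, 1], [1, 0]], [a_n, a_{n−1}]ᵀ = B·[a_{n−1}, a_{n−2}]ᵀ, so [a_11, a_10]ᵀ = B¹⁰·[a_1, a_0]ᵀ.
B¹⁰ = [[89, 55], [55, 34]], giving [a_11, a_10]ᵀ = [[-233], [-144]].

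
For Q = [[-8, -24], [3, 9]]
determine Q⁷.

Q² = Q (a projection; rank 1, trace 1), so Q⁷ = Q.

[[-8, -24], [3, 9]]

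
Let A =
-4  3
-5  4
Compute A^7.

[[-4, 3], [-5, 4]]

A² = I (check: tr A = 0 and det A = -1), so A^7 = A since 7 is odd.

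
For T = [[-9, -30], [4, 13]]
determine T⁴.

[[-399, -1200], [160, 481]]

tr T = 4 and det T = 3, so the characteristic polynomial is λ² − (4)λ + (3) with roots 3 and 1.
Eigenvectors give P = [[-5, -3], [2, 1]] with P⁻¹ = [[1, 3], [-2, -5]], and T = P·diag(3, 1)·P⁻¹.
Then T⁴ = P·diag(81, 1)·P⁻¹ = [[-405, -3], [162, 1]] · [[1, 3], [-2, -5]] = [[-399, -1200], [160, 481]].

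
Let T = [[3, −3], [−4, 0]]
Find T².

[[21, −9], [−12, 12]]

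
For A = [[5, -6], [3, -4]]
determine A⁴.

[[31, -30], [15, -14]]

tr A = 1 and det A = -2, so the characteristic polynomial is λ² − (1)λ + (-2) with roots -1 and 2.
Eigenvectors give P = [[-1, 2], [-1, 1]] with P⁻¹ = [[1, -2], [1, -1]], and A = P·diag(-1, 2)·P⁻¹.
Then A⁴ = P·diag(1, 16)·P⁻¹ = [[-1, 32], [-1, 16]] · [[1, -2], [1, -1]] = [[31, -30], [15, -14]].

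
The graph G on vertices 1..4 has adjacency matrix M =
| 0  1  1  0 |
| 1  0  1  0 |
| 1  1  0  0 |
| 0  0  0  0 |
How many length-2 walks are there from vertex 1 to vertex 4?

0

The number of length-2 walks from vertex 1 to vertex 4 is entry (1,4) of M², where M is the adjacency matrix.
M² = [[2, 1, 1, 0], [1, 2, 1, 0], [1, 1, 2, 0], [0, 0, 0, 0]]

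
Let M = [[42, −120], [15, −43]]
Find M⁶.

[[−5256, 15960], [−1995, 6049]]

tr M = −1 and det M = −6, so the characteristic polynomial is λ² − (−1)λ + (−6) with roots 2 and −3.
Eigenvectors give P = [[3, −8], [1, −3]] with P⁻¹ = [[3, −8], [1, −3]], and M = P·diag(2, −3)·P⁻¹.
Then M⁶ = P·diag(64, 729)·P⁻¹ = [[192, −5832], [64, −2187]] · [[3, −8], [1, −3]] = [[−5256, 15960], [−1995, 6049]].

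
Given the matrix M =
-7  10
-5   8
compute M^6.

[[-601, 1330], [-665, 1394]]

tr M = 1 and det M = -6, so the characteristic polynomial is λ² − (1)λ + (-6) with roots -2 and 3.
Eigenvectors give P = [[2, 1], [1, 1]] with P⁻¹ = [[1, -1], [-1, 2]], and M = P·diag(-2, 3)·P⁻¹.
Then M^6 = P·diag(64, 729)·P⁻¹ = [[128, 729], [64, 729]] · [[1, -1], [-1, 2]] = [[-601, 1330], [-665, 1394]].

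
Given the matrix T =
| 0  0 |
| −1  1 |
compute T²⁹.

[[0, 0], [−1, 1]]

T² = T (a projection; rank 1, trace 1), so T²⁹ = T.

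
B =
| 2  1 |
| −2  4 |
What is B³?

B² = [[2, 6], [−12, 14]]
B³ = [[−8, 26], [−52, 44]]

[[−8, 26], [−52, 44]]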